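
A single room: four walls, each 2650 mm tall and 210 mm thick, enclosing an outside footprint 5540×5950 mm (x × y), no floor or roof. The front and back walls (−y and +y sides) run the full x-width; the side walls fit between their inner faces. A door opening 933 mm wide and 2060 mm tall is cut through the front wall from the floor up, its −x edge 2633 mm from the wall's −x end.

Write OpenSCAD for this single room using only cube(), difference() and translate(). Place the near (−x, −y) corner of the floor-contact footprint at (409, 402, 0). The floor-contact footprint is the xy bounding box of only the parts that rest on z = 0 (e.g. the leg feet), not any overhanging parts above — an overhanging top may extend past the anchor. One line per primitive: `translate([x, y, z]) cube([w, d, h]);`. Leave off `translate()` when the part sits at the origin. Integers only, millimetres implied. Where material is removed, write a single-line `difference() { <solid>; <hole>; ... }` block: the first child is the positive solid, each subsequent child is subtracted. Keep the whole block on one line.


difference() { translate([409, 402, 0]) cube([5540, 210, 2650]); translate([3042, 402, 0]) cube([933, 210, 2060]); }
translate([409, 6142, 0]) cube([5540, 210, 2650]);
translate([409, 612, 0]) cube([210, 5530, 2650]);
translate([5739, 612, 0]) cube([210, 5530, 2650]);


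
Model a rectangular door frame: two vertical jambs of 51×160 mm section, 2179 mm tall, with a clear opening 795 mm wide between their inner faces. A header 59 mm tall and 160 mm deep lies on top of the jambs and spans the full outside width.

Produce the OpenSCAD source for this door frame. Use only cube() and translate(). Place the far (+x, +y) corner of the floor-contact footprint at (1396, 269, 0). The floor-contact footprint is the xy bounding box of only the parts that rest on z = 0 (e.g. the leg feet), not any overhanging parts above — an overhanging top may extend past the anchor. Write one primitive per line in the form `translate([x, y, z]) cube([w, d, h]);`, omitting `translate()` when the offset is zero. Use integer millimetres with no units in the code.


translate([499, 109, 0]) cube([51, 160, 2179]);
translate([1345, 109, 0]) cube([51, 160, 2179]);
translate([499, 109, 2179]) cube([897, 160, 59]);


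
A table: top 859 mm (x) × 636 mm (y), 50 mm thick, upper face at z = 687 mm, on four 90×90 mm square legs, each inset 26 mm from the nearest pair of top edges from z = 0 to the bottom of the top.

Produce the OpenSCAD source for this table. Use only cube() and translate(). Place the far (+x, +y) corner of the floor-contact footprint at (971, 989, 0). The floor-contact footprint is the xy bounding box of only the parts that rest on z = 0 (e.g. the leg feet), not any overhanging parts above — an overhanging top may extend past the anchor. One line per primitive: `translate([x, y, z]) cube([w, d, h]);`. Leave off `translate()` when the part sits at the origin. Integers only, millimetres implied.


translate([138, 379, 637]) cube([859, 636, 50]);
translate([164, 405, 0]) cube([90, 90, 637]);
translate([881, 405, 0]) cube([90, 90, 637]);
translate([164, 899, 0]) cube([90, 90, 637]);
translate([881, 899, 0]) cube([90, 90, 637]);


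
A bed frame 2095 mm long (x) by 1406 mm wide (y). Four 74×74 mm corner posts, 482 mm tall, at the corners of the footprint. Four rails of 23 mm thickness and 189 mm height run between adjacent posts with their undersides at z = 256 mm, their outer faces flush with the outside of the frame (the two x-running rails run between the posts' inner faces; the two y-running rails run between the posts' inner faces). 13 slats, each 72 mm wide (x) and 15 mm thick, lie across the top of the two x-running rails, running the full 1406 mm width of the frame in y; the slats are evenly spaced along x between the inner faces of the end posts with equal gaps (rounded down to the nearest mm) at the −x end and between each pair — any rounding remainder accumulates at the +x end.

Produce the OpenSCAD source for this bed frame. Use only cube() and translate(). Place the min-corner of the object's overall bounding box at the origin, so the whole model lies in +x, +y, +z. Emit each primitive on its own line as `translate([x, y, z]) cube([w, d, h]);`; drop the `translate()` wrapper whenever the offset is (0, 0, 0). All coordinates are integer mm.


cube([74, 74, 482]);
translate([0, 1332, 0]) cube([74, 74, 482]);
translate([2021, 0, 0]) cube([74, 74, 482]);
translate([2021, 1332, 0]) cube([74, 74, 482]);
translate([74, 0, 256]) cube([1947, 23, 189]);
translate([74, 1383, 256]) cube([1947, 23, 189]);
translate([0, 74, 256]) cube([23, 1258, 189]);
translate([2072, 74, 256]) cube([23, 1258, 189]);
translate([146, 0, 445]) cube([72, 1406, 15]);
translate([290, 0, 445]) cube([72, 1406, 15]);
translate([434, 0, 445]) cube([72, 1406, 15]);
translate([578, 0, 445]) cube([72, 1406, 15]);
translate([722, 0, 445]) cube([72, 1406, 15]);
translate([866, 0, 445]) cube([72, 1406, 15]);
translate([1010, 0, 445]) cube([72, 1406, 15]);
translate([1154, 0, 445]) cube([72, 1406, 15]);
translate([1298, 0, 445]) cube([72, 1406, 15]);
translate([1442, 0, 445]) cube([72, 1406, 15]);
translate([1586, 0, 445]) cube([72, 1406, 15]);
translate([1730, 0, 445]) cube([72, 1406, 15]);
translate([1874, 0, 445]) cube([72, 1406, 15]);


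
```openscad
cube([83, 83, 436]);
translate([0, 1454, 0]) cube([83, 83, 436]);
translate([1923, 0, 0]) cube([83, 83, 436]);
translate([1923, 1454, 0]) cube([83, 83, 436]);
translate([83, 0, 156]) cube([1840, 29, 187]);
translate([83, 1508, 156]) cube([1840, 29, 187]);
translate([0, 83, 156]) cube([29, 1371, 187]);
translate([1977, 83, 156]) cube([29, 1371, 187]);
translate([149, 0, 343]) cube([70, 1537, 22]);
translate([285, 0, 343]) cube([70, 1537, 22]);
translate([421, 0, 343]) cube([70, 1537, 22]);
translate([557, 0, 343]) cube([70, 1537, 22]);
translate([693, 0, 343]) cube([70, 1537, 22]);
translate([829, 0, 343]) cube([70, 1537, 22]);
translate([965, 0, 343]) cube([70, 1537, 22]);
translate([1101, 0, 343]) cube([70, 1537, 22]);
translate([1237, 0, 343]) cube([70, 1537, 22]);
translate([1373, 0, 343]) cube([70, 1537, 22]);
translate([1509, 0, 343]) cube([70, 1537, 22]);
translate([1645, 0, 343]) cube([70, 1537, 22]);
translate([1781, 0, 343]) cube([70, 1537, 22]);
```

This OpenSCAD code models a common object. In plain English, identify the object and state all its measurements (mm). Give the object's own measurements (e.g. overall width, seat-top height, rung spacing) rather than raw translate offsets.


A bed frame 2006 mm long (x) by 1537 mm wide (y). Four 83×83 mm corner posts, 436 mm tall, at the corners of the footprint. Four rails of 29 mm thickness and 187 mm height run between adjacent posts with their undersides at z = 156 mm, their outer faces flush with the outside of the frame (the two x-running rails run between the posts' inner faces; the two y-running rails run between the posts' inner faces). 13 slats, each 70 mm wide (x) and 22 mm thick, lie across the top of the two x-running rails, running the full 1537 mm width of the frame in y; along x they sit between the end posts with a 66 mm gap after the −x posts and between neighbouring slats, leaving 72 mm before the +x posts.


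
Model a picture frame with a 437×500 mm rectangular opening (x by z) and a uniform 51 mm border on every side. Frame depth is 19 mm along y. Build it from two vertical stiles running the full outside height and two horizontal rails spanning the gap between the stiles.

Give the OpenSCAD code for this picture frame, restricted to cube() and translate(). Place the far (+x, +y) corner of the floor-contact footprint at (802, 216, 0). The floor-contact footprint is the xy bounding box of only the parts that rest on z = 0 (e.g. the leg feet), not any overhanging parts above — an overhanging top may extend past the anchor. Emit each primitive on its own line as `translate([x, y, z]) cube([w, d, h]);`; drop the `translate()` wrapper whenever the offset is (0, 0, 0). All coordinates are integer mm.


translate([263, 197, 0]) cube([51, 19, 602]);
translate([751, 197, 0]) cube([51, 19, 602]);
translate([314, 197, 0]) cube([437, 19, 51]);
translate([314, 197, 551]) cube([437, 19, 51]);


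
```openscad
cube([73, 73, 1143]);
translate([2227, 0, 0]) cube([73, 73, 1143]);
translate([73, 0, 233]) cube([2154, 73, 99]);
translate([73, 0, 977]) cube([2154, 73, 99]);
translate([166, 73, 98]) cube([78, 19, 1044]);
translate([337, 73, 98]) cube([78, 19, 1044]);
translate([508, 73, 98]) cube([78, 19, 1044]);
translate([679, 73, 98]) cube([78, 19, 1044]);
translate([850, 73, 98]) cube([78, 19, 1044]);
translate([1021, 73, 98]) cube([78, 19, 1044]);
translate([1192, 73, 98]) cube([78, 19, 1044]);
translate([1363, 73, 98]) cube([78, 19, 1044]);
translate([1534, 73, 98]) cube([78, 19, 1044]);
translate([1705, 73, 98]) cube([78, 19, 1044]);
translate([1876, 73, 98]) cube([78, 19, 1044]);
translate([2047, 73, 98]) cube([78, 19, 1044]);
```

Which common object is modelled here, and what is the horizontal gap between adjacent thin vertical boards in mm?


A fence section. The picket gap is 93 mm.

Two posts, two rails, 12 pickets — a fence section. Span 2154 mm holds 12 pickets of 78 mm with 13 equal gaps: ⌊(2154 − 12·78) / 13⌋ = 93 mm.


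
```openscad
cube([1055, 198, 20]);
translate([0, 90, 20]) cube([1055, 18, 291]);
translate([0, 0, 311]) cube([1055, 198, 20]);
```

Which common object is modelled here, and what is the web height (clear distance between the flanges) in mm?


An I-beam. The web height is 291 mm.

Two wide flanges with a thin centred web — an I-beam. Overall 331 mm minus two 20 mm flanges gives a web of 331 − 2·20 = 291 mm.


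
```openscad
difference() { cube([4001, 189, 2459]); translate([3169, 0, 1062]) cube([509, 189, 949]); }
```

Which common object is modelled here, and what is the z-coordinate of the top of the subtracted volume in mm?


A wall with a window opening. The window head height is 2011 mm.

A wall with a rectangular opening subtracted — a window. Sill at z = 1062, opening 949 mm tall, so the head is at 1062 + 949 = 2011 mm.


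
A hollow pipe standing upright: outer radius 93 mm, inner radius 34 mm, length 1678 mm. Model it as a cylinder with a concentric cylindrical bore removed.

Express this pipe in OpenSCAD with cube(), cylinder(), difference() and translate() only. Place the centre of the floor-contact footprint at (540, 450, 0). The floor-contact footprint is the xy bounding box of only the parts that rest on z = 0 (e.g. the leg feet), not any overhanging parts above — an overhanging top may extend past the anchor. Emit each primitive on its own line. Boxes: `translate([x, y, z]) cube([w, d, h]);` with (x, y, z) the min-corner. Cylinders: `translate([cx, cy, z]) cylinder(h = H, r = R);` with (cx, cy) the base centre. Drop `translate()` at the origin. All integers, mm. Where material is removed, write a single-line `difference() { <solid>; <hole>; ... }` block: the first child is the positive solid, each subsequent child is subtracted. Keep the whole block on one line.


difference() { translate([540, 450, 0]) cylinder(h = 1678, r = 93); translate([540, 450, 0]) cylinder(h = 1678, r = 34); }


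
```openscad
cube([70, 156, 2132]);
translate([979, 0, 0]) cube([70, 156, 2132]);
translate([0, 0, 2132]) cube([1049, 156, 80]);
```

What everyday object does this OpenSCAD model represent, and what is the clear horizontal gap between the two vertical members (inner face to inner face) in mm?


A door frame. The clear opening width is 909 mm.

Two 2132 mm tall posts with a header on top — a door frame. The left jamb is 70 mm wide at x = 0; the right jamb starts at x = 979. The clear opening is 979 − 70 = 909 mm.


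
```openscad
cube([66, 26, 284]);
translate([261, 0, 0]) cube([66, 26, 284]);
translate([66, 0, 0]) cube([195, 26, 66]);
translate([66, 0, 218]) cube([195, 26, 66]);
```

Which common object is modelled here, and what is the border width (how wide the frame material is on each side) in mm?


A picture frame. The border width is 66 mm.

Four thin pieces enclosing a rectangular opening — a picture frame. The two full-height stiles are 284 mm tall; the top rail sits at z = 218 and is 66 mm tall, so the border above the opening is 284 − 218 = 66 mm, matching the stile x-width.


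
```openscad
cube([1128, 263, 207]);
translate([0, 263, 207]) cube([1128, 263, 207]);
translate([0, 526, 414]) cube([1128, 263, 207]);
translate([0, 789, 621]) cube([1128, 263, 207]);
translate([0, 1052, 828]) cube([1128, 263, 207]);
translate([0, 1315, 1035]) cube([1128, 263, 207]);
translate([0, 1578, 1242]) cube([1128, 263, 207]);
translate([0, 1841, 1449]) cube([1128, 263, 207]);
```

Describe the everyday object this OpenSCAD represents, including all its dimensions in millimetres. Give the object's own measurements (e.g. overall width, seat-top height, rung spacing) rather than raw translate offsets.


A straight staircase of 8 solid steps. Each step is 1128 mm wide (x), 263 mm deep (y, the going) and 207 mm tall (the rise). The first step rests on the floor; each subsequent step sits one going further in +y and one rise higher in +z, directly behind and above the previous step with no overlap.


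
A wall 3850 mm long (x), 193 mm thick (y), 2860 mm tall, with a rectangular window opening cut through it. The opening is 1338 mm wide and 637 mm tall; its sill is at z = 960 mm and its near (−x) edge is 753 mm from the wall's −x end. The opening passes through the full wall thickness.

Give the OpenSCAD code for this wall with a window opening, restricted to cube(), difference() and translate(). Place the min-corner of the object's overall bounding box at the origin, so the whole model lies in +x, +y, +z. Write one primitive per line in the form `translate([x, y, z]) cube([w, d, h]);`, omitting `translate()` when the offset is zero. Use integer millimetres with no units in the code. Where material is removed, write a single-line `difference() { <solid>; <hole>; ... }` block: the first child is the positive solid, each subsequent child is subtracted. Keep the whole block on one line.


difference() { cube([3850, 193, 2860]); translate([753, 0, 960]) cube([1338, 193, 637]); }


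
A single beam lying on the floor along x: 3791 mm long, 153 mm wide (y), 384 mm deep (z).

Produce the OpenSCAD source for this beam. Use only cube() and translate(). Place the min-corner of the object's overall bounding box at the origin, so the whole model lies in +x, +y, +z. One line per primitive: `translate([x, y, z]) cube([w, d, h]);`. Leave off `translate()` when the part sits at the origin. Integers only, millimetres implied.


cube([3791, 153, 384]);


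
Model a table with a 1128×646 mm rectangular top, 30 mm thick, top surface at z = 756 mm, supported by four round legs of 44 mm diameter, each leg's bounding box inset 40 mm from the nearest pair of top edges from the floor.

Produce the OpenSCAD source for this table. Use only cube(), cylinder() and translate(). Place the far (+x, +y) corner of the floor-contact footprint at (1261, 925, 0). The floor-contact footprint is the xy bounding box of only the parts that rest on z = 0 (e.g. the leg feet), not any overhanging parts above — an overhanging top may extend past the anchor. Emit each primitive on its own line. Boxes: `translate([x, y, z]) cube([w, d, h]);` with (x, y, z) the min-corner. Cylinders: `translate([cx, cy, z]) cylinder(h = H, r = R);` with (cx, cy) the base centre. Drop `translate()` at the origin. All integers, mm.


translate([173, 319, 726]) cube([1128, 646, 30]);
translate([235, 381, 0]) cylinder(h = 726, r = 22);
translate([1239, 381, 0]) cylinder(h = 726, r = 22);
translate([235, 903, 0]) cylinder(h = 726, r = 22);
translate([1239, 903, 0]) cylinder(h = 726, r = 22);


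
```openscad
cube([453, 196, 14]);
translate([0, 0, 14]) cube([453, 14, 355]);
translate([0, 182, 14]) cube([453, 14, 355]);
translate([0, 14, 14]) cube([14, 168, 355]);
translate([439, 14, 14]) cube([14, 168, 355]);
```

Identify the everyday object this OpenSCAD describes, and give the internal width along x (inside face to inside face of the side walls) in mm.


An open box. The internal width is 425 mm.

A 453×196 base slab with four walls standing on it — an open box. The base is 453 mm wide and the walls are 14 mm thick, so the internal width is 453 − 2 × 14 = 425 mm.


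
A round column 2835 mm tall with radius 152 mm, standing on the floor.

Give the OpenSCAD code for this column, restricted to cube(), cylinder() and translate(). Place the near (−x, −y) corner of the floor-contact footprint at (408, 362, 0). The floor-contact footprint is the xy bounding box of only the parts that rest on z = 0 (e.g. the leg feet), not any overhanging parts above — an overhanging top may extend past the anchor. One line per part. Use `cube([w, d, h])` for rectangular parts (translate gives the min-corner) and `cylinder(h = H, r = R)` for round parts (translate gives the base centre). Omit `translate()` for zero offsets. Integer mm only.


translate([560, 514, 0]) cylinder(h = 2835, r = 152);


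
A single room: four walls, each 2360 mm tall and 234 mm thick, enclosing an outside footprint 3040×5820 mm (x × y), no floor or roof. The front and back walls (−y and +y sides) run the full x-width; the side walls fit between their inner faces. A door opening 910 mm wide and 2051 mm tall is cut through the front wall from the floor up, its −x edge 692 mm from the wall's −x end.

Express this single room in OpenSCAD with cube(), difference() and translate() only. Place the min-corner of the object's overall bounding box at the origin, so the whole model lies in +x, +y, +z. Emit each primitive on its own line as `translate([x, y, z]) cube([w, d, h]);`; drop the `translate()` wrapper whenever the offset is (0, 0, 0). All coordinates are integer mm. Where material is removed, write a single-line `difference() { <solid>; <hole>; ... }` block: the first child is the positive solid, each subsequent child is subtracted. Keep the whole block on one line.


difference() { cube([3040, 234, 2360]); translate([692, 0, 0]) cube([910, 234, 2051]); }
translate([0, 5586, 0]) cube([3040, 234, 2360]);
translate([0, 234, 0]) cube([234, 5352, 2360]);
translate([2806, 234, 0]) cube([234, 5352, 2360]);


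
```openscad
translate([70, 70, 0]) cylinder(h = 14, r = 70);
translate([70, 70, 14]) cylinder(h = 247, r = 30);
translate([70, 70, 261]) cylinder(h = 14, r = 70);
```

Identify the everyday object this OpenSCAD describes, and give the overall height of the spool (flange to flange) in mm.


A spool. The overall height is 275 mm.

Three coaxial cylinders, large–small–large — a spool. Two 14 mm flanges and a 247 mm core give 14 + 247 + 14 = 275 mm.


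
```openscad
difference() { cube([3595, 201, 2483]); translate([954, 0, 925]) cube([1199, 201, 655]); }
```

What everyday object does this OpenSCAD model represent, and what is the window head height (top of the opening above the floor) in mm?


A wall with a window opening. The window head height is 1580 mm.

A wall with a rectangular opening subtracted — a window. Sill at z = 925, opening 655 mm tall, so the head is at 925 + 655 = 1580 mm.


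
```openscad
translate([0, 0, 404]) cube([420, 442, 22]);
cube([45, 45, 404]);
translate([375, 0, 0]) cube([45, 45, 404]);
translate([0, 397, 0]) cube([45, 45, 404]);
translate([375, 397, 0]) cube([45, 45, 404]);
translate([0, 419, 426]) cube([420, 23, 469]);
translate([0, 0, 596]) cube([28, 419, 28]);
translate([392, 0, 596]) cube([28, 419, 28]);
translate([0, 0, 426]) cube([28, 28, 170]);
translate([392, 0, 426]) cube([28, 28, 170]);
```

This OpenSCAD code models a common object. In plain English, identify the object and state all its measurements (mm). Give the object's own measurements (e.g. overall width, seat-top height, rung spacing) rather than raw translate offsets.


A chair. The seat is a 420×442×22 mm slab with its top at z = 426 mm, on four 45×45 mm corner legs (flush with the seat edges, standing on z = 0). A flat backrest 23 mm thick, 469 mm tall, spans the full seat width and rises from the seat top along its +y edge, rear face flush with the rear of the seat. Two armrests of 28×28 mm section run along each side from the seat's front edge to the front of the backrest, top faces 198 mm above the seat top and outer faces flush with the seat's x-edges; a 28×28 mm post under the front of each armrest stands on the seat at the front corner.


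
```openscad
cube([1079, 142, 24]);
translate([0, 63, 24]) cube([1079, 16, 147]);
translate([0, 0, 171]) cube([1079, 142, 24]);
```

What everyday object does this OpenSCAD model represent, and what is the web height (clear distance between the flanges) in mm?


An I-beam. The web height is 147 mm.

Two wide flanges with a thin centred web — an I-beam. Overall 195 mm minus two 24 mm flanges gives a web of 195 − 2·24 = 147 mm.


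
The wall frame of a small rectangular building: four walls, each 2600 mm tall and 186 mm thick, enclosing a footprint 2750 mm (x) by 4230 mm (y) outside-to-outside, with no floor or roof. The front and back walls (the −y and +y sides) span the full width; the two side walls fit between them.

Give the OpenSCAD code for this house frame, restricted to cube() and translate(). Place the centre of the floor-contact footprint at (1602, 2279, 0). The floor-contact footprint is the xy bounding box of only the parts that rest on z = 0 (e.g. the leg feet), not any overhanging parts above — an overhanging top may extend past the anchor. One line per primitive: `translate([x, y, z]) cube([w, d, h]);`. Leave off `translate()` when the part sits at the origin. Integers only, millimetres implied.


translate([227, 164, 0]) cube([2750, 186, 2600]);
translate([227, 4208, 0]) cube([2750, 186, 2600]);
translate([227, 350, 0]) cube([186, 3858, 2600]);
translate([2791, 350, 0]) cube([186, 3858, 2600]);


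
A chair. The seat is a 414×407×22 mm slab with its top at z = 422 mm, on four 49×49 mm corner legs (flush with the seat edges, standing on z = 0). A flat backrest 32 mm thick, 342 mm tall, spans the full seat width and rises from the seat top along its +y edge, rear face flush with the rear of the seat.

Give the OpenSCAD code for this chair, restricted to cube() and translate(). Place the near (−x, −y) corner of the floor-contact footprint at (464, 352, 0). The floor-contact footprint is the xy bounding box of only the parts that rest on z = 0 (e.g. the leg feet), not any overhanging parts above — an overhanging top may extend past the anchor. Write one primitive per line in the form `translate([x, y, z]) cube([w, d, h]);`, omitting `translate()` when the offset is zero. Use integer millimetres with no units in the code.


// leg_h = 422 - 22 = 400
translate([464, 352, 400]) cube([414, 407, 22]);
translate([464, 352, 0]) cube([49, 49, 400]);
translate([829, 352, 0]) cube([49, 49, 400]);
translate([464, 710, 0]) cube([49, 49, 400]);
translate([829, 710, 0]) cube([49, 49, 400]);
translate([464, 727, 422]) cube([414, 32, 342]);


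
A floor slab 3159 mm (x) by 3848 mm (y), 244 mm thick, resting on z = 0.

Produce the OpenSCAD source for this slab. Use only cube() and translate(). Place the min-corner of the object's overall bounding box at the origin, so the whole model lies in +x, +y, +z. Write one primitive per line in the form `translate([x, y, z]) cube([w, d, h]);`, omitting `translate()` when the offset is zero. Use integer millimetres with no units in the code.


cube([3159, 3848, 244]);


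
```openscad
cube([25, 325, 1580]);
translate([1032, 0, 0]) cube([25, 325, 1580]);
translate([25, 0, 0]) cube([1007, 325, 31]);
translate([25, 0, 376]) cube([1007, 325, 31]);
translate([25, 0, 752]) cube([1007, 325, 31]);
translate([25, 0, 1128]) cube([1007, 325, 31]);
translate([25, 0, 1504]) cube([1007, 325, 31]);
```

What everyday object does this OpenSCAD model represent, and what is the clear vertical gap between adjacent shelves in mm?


A bookshelf. The clear shelf gap is 345 mm.

Two tall side panels with 5 horizontal boards between them — a bookshelf. The first two shelf undersides are at z = 0 and z = 376; with shelf thickness 31, the clear gap is 376 − 0 − 31 = 345 mm.


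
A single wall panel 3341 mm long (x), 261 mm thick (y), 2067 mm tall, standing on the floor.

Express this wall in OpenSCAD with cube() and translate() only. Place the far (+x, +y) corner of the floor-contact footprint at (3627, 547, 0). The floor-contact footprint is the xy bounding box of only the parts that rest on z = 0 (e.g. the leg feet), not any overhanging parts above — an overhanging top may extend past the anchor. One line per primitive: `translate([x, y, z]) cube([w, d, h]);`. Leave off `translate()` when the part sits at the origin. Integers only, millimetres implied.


translate([286, 286, 0]) cube([3341, 261, 2067]);


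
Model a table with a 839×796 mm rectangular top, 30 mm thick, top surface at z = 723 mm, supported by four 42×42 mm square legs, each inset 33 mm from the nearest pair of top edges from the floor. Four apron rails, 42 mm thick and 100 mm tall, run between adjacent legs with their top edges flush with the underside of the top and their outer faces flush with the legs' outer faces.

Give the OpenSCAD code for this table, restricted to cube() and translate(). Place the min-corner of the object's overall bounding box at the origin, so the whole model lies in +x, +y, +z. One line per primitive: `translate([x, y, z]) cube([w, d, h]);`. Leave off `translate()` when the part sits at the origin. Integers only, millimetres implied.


// leg_h = 723 - 30 = 693
// apron z = 693 - 100 = 593
translate([0, 0, 693]) cube([839, 796, 30]);
translate([33, 33, 0]) cube([42, 42, 693]);
translate([764, 33, 0]) cube([42, 42, 693]);
translate([33, 721, 0]) cube([42, 42, 693]);
translate([764, 721, 0]) cube([42, 42, 693]);
translate([75, 33, 593]) cube([689, 42, 100]);
translate([75, 721, 593]) cube([689, 42, 100]);
translate([33, 75, 593]) cube([42, 646, 100]);
translate([764, 75, 593]) cube([42, 646, 100]);


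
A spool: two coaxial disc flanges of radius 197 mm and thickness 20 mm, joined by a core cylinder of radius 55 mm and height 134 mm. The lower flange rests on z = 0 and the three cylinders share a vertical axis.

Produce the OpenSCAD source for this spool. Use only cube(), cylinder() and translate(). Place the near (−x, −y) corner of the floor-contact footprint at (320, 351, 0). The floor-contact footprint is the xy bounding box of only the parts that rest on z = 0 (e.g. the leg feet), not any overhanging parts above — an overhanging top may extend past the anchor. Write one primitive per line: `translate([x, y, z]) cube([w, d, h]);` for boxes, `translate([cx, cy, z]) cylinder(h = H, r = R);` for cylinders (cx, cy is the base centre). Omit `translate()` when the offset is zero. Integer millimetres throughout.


translate([517, 548, 0]) cylinder(h = 20, r = 197);
translate([517, 548, 20]) cylinder(h = 134, r = 55);
translate([517, 548, 154]) cylinder(h = 20, r = 197);


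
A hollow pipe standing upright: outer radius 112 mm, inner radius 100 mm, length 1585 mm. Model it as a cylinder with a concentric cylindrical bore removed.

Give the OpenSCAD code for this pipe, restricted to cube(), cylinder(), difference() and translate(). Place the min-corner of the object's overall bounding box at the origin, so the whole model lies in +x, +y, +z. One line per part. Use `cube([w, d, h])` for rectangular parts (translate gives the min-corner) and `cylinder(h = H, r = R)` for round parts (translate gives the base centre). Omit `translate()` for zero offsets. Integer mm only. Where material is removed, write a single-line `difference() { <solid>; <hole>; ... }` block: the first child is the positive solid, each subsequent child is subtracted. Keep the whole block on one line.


difference() { translate([112, 112, 0]) cylinder(h = 1585, r = 112); translate([112, 112, 0]) cylinder(h = 1585, r = 100); }


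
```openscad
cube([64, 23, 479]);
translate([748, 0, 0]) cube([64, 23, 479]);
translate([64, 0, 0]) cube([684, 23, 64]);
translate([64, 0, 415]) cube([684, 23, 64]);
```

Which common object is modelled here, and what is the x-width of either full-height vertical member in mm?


A picture frame. The border width is 64 mm.

Four thin pieces enclosing a rectangular opening — a picture frame. The two full-height stiles are 479 mm tall; the top rail sits at z = 415 and is 64 mm tall, so the border above the opening is 479 − 415 = 64 mm, matching the stile x-width.


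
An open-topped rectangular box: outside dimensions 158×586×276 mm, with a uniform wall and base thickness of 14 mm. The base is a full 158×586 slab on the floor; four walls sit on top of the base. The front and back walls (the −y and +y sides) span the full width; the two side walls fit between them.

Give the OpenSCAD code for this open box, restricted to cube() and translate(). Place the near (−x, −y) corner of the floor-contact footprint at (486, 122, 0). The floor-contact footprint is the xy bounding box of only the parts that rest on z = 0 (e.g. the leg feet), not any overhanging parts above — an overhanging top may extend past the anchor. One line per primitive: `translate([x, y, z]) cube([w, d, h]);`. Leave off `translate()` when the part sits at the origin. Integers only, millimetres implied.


translate([486, 122, 0]) cube([158, 586, 14]);
translate([486, 122, 14]) cube([158, 14, 262]);
translate([486, 694, 14]) cube([158, 14, 262]);
translate([486, 136, 14]) cube([14, 558, 262]);
translate([630, 136, 14]) cube([14, 558, 262]);


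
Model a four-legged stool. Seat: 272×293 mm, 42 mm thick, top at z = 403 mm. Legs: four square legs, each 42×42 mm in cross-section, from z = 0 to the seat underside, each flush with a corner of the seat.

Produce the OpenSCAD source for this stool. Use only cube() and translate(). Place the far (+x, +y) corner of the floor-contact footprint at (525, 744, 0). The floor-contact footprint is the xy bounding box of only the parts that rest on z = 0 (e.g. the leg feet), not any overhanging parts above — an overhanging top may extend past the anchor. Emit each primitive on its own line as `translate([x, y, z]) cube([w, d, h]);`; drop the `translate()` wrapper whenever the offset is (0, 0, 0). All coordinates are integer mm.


translate([253, 451, 361]) cube([272, 293, 42]);
translate([253, 451, 0]) cube([42, 42, 361]);
translate([483, 451, 0]) cube([42, 42, 361]);
translate([253, 702, 0]) cube([42, 42, 361]);
translate([483, 702, 0]) cube([42, 42, 361]);


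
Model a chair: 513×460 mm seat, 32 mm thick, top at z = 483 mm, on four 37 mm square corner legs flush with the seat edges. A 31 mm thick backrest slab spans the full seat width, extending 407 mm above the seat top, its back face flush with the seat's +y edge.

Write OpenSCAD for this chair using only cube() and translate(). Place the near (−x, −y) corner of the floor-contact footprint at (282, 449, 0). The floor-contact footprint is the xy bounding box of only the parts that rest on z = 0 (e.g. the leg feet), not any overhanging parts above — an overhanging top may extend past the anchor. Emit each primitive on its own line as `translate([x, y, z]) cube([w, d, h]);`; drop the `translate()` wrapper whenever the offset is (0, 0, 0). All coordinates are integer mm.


translate([282, 449, 451]) cube([513, 460, 32]);
translate([282, 449, 0]) cube([37, 37, 451]);
translate([758, 449, 0]) cube([37, 37, 451]);
translate([282, 872, 0]) cube([37, 37, 451]);
translate([758, 872, 0]) cube([37, 37, 451]);
translate([282, 878, 483]) cube([513, 31, 407]);


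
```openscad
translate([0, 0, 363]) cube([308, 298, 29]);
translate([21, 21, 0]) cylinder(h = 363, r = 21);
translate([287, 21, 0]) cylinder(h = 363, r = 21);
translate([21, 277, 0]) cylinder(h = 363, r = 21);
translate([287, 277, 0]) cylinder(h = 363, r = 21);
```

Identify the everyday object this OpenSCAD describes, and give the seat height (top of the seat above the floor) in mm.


A stool. The seat height is 392 mm.

A 308×298×29 slab at z = 363 on four corner cylinders — a stool. The seat top is 363 + 29 = 392 mm.


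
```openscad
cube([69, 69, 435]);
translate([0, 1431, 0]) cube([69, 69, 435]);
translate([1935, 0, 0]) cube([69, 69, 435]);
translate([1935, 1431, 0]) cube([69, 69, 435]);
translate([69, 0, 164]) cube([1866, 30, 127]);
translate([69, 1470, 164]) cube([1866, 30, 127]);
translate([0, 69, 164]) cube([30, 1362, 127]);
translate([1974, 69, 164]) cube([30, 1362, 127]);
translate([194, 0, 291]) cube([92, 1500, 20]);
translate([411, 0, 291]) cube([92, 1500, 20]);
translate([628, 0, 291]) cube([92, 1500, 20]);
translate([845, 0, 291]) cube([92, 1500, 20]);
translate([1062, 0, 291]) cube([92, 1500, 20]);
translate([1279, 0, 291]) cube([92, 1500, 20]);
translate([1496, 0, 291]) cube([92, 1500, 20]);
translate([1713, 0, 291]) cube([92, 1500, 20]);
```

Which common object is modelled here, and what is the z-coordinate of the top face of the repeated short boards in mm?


A bed frame. The slat-top height is 311 mm.

Four posts, four rails, and a row of slats — a bed frame. Slats sit on the rails at z = 164 + 127 = 291; with slat thickness 20, the top is 311 mm.


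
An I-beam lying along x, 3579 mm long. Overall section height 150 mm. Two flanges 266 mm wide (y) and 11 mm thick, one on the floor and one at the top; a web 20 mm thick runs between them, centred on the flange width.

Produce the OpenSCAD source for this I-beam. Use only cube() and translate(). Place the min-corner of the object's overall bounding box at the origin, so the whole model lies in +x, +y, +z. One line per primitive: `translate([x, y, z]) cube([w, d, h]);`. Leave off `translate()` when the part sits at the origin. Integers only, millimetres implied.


cube([3579, 266, 11]);
translate([0, 123, 11]) cube([3579, 20, 128]);
translate([0, 0, 139]) cube([3579, 266, 11]);


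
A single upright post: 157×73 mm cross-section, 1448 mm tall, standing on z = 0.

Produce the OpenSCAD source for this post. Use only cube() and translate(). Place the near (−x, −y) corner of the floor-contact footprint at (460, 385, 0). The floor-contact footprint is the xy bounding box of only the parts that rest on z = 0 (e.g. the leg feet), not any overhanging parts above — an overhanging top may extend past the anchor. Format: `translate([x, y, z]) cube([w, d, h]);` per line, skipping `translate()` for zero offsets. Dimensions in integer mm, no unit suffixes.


translate([460, 385, 0]) cube([157, 73, 1448]);


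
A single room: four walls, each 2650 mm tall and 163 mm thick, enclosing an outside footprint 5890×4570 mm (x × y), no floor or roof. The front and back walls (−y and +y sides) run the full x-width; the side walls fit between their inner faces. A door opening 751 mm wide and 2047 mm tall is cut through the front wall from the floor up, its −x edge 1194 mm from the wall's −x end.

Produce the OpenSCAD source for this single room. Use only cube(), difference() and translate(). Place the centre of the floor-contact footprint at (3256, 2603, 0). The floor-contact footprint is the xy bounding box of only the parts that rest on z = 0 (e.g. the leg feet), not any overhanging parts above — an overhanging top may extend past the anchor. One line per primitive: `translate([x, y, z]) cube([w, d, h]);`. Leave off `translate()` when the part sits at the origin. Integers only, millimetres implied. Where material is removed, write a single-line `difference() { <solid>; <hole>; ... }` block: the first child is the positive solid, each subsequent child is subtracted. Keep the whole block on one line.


difference() { translate([311, 318, 0]) cube([5890, 163, 2650]); translate([1505, 318, 0]) cube([751, 163, 2047]); }
translate([311, 4725, 0]) cube([5890, 163, 2650]);
translate([311, 481, 0]) cube([163, 4244, 2650]);
translate([6038, 481, 0]) cube([163, 4244, 2650]);


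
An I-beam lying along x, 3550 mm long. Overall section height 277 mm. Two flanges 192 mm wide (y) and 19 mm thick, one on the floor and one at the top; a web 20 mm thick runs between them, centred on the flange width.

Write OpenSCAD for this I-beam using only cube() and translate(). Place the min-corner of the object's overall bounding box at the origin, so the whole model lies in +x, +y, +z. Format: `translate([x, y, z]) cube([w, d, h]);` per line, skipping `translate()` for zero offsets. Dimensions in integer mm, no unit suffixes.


cube([3550, 192, 19]);
translate([0, 86, 19]) cube([3550, 20, 239]);
translate([0, 0, 258]) cube([3550, 192, 19]);


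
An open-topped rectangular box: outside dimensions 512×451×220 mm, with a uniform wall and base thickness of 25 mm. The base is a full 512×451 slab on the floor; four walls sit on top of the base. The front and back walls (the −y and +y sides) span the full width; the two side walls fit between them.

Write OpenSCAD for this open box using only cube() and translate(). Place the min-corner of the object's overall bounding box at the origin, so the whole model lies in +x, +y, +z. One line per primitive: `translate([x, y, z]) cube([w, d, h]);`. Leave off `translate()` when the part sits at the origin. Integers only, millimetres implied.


cube([512, 451, 25]);
translate([0, 0, 25]) cube([512, 25, 195]);
translate([0, 426, 25]) cube([512, 25, 195]);
translate([0, 25, 25]) cube([25, 401, 195]);
translate([487, 25, 25]) cube([25, 401, 195]);


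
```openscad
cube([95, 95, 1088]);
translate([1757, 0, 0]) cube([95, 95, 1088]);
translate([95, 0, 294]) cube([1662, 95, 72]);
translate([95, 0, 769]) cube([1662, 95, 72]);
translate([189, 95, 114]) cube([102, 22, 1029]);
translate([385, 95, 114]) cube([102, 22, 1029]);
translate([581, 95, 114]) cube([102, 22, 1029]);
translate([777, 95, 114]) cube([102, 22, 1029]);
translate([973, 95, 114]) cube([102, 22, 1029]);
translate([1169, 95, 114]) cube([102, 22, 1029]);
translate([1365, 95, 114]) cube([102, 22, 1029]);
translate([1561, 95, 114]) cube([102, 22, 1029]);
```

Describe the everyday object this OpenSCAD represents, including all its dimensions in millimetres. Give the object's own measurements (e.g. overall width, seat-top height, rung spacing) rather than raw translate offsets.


A fence section. Two 95×95 mm posts, 1088 mm tall, stand on the floor with a clear span of 1662 mm between their inner faces. Two horizontal rails of 95×72 mm section span the gap between the posts with their undersides at z = 294 mm and z = 769 mm, flush with the posts' −y face. 8 pickets, each 102 mm wide, 22 mm thick and 1029 mm tall, are fixed to the +y face of the rails with their bottoms at z = 114 mm, spaced across the span with a 94 mm gap after the −x post and between neighbouring pickets and before the +x post.


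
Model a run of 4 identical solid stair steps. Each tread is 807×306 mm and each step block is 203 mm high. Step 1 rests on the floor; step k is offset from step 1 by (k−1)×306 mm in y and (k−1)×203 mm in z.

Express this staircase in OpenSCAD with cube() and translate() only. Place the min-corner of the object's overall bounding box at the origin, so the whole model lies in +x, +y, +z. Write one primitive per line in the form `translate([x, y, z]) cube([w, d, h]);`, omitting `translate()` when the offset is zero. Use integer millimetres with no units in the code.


cube([807, 306, 203]);
translate([0, 306, 203]) cube([807, 306, 203]);
translate([0, 612, 406]) cube([807, 306, 203]);
translate([0, 918, 609]) cube([807, 306, 203]);


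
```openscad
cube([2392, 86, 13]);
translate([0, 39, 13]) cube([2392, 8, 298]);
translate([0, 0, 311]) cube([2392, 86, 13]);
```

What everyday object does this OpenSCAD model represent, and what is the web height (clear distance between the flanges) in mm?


An I-beam. The web height is 298 mm.

Two wide flanges with a thin centred web — an I-beam. Overall 324 mm minus two 13 mm flanges gives a web of 324 − 2·13 = 298 mm.


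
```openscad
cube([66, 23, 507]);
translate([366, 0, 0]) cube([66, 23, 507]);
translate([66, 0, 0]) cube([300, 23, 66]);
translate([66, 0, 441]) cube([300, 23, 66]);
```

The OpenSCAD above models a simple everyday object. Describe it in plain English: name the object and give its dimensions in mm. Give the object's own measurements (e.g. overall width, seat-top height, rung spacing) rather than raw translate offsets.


A rectangular picture frame lying in the x–z plane (depth along y). The opening is 300 mm wide (x) by 375 mm tall (z), surrounded by a border 66 mm wide on all four sides. The frame is 23 mm deep and is made of two full-height vertical stiles with two horizontal rails fitted between them.
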